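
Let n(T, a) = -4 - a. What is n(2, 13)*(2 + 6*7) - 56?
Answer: -804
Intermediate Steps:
n(2, 13)*(2 + 6*7) - 56 = (-4 - 1*13)*(2 + 6*7) - 56 = (-4 - 13)*(2 + 42) - 56 = -17*44 - 56 = -748 - 56 = -804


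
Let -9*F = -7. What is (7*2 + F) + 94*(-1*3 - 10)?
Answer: -10865/9 ≈ -1207.2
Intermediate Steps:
F = 7/9 (F = -⅑*(-7) = 7/9 ≈ 0.77778)
(7*2 + F) + 94*(-1*3 - 10) = (7*2 + 7/9) + 94*(-1*3 - 10) = (14 + 7/9) + 94*(-3 - 10) = 133/9 + 94*(-13) = 133/9 - 1222 = -10865/9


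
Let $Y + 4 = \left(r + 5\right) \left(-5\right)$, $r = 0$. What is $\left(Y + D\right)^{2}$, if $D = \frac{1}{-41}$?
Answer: $\frac{1416100}{1681} \approx 842.42$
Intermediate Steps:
$D = - \frac{1}{41} \approx -0.02439$
$Y = -29$ ($Y = -4 + \left(0 + 5\right) \left(-5\right) = -4 + 5 \left(-5\right) = -4 - 25 = -29$)
$\left(Y + D\right)^{2} = \left(-29 - \frac{1}{41}\right)^{2} = \left(- \frac{1190}{41}\right)^{2} = \frac{1416100}{1681}$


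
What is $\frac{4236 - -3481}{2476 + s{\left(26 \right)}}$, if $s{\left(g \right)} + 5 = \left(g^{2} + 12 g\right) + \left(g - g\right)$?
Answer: $\frac{7717}{3459} \approx 2.231$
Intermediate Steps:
$s{\left(g \right)} = -5 + g^{2} + 12 g$ ($s{\left(g \right)} = -5 + \left(\left(g^{2} + 12 g\right) + \left(g - g\right)\right) = -5 + \left(\left(g^{2} + 12 g\right) + 0\right) = -5 + \left(g^{2} + 12 g\right) = -5 + g^{2} + 12 g$)
$\frac{4236 - -3481}{2476 + s{\left(26 \right)}} = \frac{4236 - -3481}{2476 + \left(-5 + 26^{2} + 12 \cdot 26\right)} = \frac{4236 + 3481}{2476 + \left(-5 + 676 + 312\right)} = \frac{7717}{2476 + 983} = \frac{7717}{3459}$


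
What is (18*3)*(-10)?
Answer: -540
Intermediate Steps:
(18*3)*(-10) = 54*(-10) = -540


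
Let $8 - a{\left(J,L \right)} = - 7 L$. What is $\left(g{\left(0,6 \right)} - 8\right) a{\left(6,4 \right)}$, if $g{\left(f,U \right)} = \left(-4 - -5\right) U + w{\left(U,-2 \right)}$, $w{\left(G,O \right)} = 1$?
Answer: $-36$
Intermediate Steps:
$g{\left(f,U \right)} = 1 + U$ ($g{\left(f,U \right)} = \left(-4 - -5\right) U + 1 = \left(-4 + 5\right) U + 1 = 1 U + 1 = U + 1 = 1 + U$)
$a{\left(J,L \right)} = 8 + 7 L$ ($a{\left(J,L \right)} = 8 - - 7 L = 8 + 7 L$)
$\left(g{\left(0,6 \right)} - 8\right) a{\left(6,4 \right)} = \left(\left(1 + 6\right) - 8\right) \left(8 + 7 \cdot 4\right) = \left(7 - 8\right) \left(8 + 28\right) = \left(-1\right) 36 = -36$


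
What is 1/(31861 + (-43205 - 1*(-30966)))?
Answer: 1/19622 ≈ 5.0963e-5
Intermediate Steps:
1/(31861 + (-43205 - 1*(-30966))) = 1/(31861 + (-43205 + 30966)) = 1/(31861 - 12239) = 1/19622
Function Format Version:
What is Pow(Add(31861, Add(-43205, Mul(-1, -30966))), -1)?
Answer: Rational(1, 19622) ≈ 5.0963e-5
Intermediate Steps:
Pow(Add(31861, Add(-43205, Mul(-1, -30966))), -1) = Pow(Add(31861, Add(-43205, 30966)), -1) = Pow(Add(31861, -12239), -1) = Pow(19622, -1) = Rational(1, 19622)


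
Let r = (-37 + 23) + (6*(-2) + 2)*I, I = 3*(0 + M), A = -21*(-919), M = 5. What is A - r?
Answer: 19463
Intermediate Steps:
A = 19299
I = 15 (I = 3*(0 + 5) = 3*5 = 15)
r = -164 (r = (-37 + 23) + (6*(-2) + 2)*15 = -14 + (-12 + 2)*15 = -14 - 10*15 = -14 - 150 = -164)
A - r = 19299 - 1*(-164) = 19299 + 164 = 19463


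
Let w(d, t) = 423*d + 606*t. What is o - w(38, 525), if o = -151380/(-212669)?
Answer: -71078932476/212669 ≈ -3.3422e+5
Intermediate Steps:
o = 151380/212669 (o = -151380*(-1/212669) = 151380/212669 ≈ 0.71181)
o - w(38, 525) = 151380/212669 - (423*38 + 606*525) = 151380/212669 - (16074 + 318150) = 151380/212669 - 1*334224 = 151380/212669 - 334224 = -71078932476/212669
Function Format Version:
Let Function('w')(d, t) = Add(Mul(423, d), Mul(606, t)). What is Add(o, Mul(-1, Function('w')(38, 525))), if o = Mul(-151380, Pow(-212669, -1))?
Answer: Rational(-71078932476, 212669) ≈ -3.3422e+5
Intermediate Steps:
o = Rational(151380, 212669) (o = Mul(-151380, Rational(-1, 212669)) = Rational(151380, 212669) ≈ 0.71181)
Add(o, Mul(-1, Function('w')(38, 525))) = Add(Rational(151380, 212669), Mul(-1, Add(Mul(423, 38), Mul(606, 525)))) = Add(Rational(151380, 212669), Mul(-1, Add(16074, 318150))) = Add(Rational(151380, 212669), Mul(-1, 334224)) = Add(Rational(151380, 212669), -334224) = Rational(-71078932476, 212669)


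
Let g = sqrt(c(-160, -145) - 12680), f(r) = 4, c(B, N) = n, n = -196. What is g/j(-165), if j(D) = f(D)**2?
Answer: I*sqrt(3219)/8 ≈ 7.092*I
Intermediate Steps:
c(B, N) = -196
g = 2*I*sqrt(3219) (g = sqrt(-196 - 12680) = sqrt(-12876) = 2*I*sqrt(3219) ≈ 113.47*I)
j(D) = 16 (j(D) = 4**2 = 16)
g/j(-165) = (2*I*sqrt(3219))/16 = (2*I*sqrt(3219))*(1/16) = I*sqrt(3219)/8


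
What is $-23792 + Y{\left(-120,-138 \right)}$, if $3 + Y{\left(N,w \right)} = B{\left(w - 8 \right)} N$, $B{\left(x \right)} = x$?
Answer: $-6275$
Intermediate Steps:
$Y{\left(N,w \right)} = -3 + N \left(-8 + w\right)$ ($Y{\left(N,w \right)} = -3 + \left(w - 8\right) N = -3 + \left(-8 + w\right) N = -3 + N \left(-8 + w\right)$)
$-23792 + Y{\left(-120,-138 \right)} = -23792 - \left(3 + 120 \left(-8 - 138\right)\right) = -23792 - -17517 = -23792 + \left(-3 + 17520\right) = -23792 + 17517 = -6275$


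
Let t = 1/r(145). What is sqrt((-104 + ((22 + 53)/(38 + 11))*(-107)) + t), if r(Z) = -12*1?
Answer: I*sqrt(472503)/42 ≈ 16.366*I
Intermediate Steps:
r(Z) = -12
t = -1/12 (t = 1/(-12) = -1/12 ≈ -0.083333)
sqrt((-104 + ((22 + 53)/(38 + 11))*(-107)) + t) = sqrt((-104 + ((22 + 53)/(38 + 11))*(-107)) - 1/12) = sqrt((-104 + (75/49)*(-107)) - 1/12) = sqrt((-104 - 8025/49) - 1/12) = sqrt(-13121/49 - 1/12) = sqrt(-157501/588) = I*sqrt(472503)/42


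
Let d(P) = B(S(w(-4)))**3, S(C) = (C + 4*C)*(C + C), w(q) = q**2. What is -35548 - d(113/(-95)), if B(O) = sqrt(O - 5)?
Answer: -35548 - 2555*sqrt(2555) ≈ -1.6470e+5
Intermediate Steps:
S(C) = 10*C**2 (S(C) = (5*C)*(2*C) = 10*C**2)
B(O) = sqrt(-5 + O)
d(P) = 2555*sqrt(2555) (d(P) = (sqrt(-5 + 10*((-4)**2)**2))**3 = (sqrt(-5 + 10*16**2))**3 = (sqrt(-5 + 10*256))**3 = (sqrt(-5 + 2560))**3 = (sqrt(2555))**3 = 2555*sqrt(2555))
-35548 - d(113/(-95)) = -35548 - 2555*sqrt(2555)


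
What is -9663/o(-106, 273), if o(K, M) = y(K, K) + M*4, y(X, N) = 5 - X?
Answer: -3221/401 ≈ -8.0324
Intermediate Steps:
o(K, M) = 5 - K + 4*M (o(K, M) = (5 - K) + M*4 = (5 - K) + 4*M = 5 - K + 4*M)
-9663/o(-106, 273) = -9663/(5 - 1*(-106) + 4*273) = -9663/(5 + 106 + 1092) = -9663/1203 = -9663*1/1203 = -3221/401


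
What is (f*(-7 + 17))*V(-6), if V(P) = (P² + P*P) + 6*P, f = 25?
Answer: 9000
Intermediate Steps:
V(P) = 2*P² + 6*P (V(P) = (P² + P²) + 6*P = 2*P² + 6*P)
(f*(-7 + 17))*V(-6) = (25*(-7 + 17))*(2*(-6)*(3 - 6)) = (25*10)*(2*(-6)*(-3)) = 250*36 = 9000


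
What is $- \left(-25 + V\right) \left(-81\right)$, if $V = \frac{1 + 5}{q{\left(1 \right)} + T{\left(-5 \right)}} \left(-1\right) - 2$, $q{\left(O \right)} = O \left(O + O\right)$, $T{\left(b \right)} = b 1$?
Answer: $-2025$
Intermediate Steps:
$T{\left(b \right)} = b$
$q{\left(O \right)} = 2 O^{2}$ ($q{\left(O \right)} = O 2 O = 2 O^{2}$)
$V = 0$ ($V = \frac{1 + 5}{2 \cdot 1^{2} - 5} \left(-1\right) - 2 = \frac{6}{2 \cdot 1 - 5} \left(-1\right) - 2 = \frac{6}{2 - 5} \left(-1\right) - 2 = \frac{6}{-3} \left(-1\right) - 2 = 6 \left(- \frac{1}{3}\right) \left(-1\right) - 2 = \left(-2\right) \left(-1\right) - 2 = 2 - 2 = 0$)
$- \left(-25 + V\right) \left(-81\right) = - \left(-25 + 0\right) \left(-81\right) = - \left(-25\right) \left(-81\right) = \left(-1\right) 2025 = -2025$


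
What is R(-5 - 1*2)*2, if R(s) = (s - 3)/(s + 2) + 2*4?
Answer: 20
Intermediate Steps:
R(s) = 8 + (-3 + s)/(2 + s) (R(s) = (-3 + s)/(2 + s) + 8 = 8 + (-3 + s)/(2 + s))
R(-5 - 1*2)*2 = ((13 + 9*(-5 - 1*2))/(2 + (-5 - 1*2)))*2 = ((13 + 9*(-5 - 2))/(2 + (-5 - 2)))*2 = ((13 + 9*(-7))/(2 - 7))*2 = ((13 - 63)/(-5))*2 = -1/5*(-50)*2 = 10*2 = 20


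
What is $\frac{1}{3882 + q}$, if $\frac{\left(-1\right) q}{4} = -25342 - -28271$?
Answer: $- \frac{1}{7834} \approx -0.00012765$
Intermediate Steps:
$q = -11716$ ($q = - 4 \left(-25342 - -28271\right) = - 4 \left(-25342 + 28271\right) = \left(-4\right) 2929 = -11716$)
$\frac{1}{3882 + q} = \frac{1}{3882 - 11716} = \frac{1}{-7834} = - \frac{1}{7834}$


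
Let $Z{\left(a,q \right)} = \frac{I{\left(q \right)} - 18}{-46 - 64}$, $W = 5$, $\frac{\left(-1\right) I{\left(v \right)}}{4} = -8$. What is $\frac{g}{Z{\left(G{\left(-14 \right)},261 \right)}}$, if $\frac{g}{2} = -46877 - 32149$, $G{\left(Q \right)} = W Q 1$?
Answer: $\frac{8692860}{7} \approx 1.2418 \cdot 10^{6}$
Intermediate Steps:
$I{\left(v \right)} = 32$ ($I{\left(v \right)} = \left(-4\right) \left(-8\right) = 32$)
$G{\left(Q \right)} = 5 Q$ ($G{\left(Q \right)} = 5 Q 1 = 5 Q$)
$Z{\left(a,q \right)} = - \frac{7}{55}$ ($Z{\left(a,q \right)} = \frac{32 - 18}{-46 - 64} = \frac{14}{-110} = 14 \left(- \frac{1}{110}\right) = - \frac{7}{55}$)
$g = -158052$ ($g = 2 \left(-46877 - 32149\right) = 2 \left(-79026\right) = -158052$)
$\frac{g}{Z{\left(G{\left(-14 \right)},261 \right)}} = - \frac{158052}{- \frac{7}{55}} = \left(-158052\right) \left(- \frac{55}{7}\right) = \frac{8692860}{7}$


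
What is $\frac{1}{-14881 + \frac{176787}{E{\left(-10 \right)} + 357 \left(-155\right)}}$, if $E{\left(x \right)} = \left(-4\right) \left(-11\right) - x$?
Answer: $- \frac{18427}{274271116} \approx -6.7185 \cdot 10^{-5}$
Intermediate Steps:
$E{\left(x \right)} = 44 - x$
$\frac{1}{-14881 + \frac{176787}{E{\left(-10 \right)} + 357 \left(-155\right)}} = \frac{1}{-14881 + \frac{176787}{\left(44 - -10\right) + 357 \left(-155\right)}} = \frac{1}{-14881 + \frac{176787}{\left(44 + 10\right) - 55335}} = \frac{1}{-14881 + \frac{176787}{54 - 55335}} = \frac{1}{-14881 + \frac{176787}{-55281}} = \frac{1}{-14881 + 176787 \left(- \frac{1}{55281}\right)} = \frac{1}{-14881 - \frac{58929}{18427}} = \frac{1}{- \frac{274271116}{18427}} = - \frac{18427}{274271116}$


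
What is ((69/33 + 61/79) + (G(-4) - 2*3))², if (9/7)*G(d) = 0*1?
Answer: 7431076/755161 ≈ 9.8404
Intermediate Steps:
G(d) = 0 (G(d) = 7*(0*1)/9 = (7/9)*0 = 0)
((69/33 + 61/79) + (G(-4) - 2*3))² = ((69/33 + 61/79) + (0 - 2*3))² = ((69*(1/33) + 61*(1/79)) + (0 - 6))² = ((23/11 + 61/79) - 6)² = (2488/869 - 6)² = (-2726/869)² = 7431076/755161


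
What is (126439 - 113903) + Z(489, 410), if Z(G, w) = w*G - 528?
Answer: 212498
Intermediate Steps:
Z(G, w) = -528 + G*w (Z(G, w) = G*w - 528 = -528 + G*w)
(126439 - 113903) + Z(489, 410) = (126439 - 113903) + (-528 + 489*410) = 12536 + (-528 + 200490) = 12536 + 199962 = 212498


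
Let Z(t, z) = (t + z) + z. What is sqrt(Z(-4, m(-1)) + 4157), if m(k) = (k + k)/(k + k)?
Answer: sqrt(4155) ≈ 64.459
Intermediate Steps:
m(k) = 1 (m(k) = (2*k)/((2*k)) = (2*k)*(1/(2*k)) = 1)
Z(t, z) = t + 2*z
sqrt(Z(-4, m(-1)) + 4157) = sqrt((-4 + 2*1) + 4157) = sqrt((-4 + 2) + 4157) = sqrt(-2 + 4157) = sqrt(4155)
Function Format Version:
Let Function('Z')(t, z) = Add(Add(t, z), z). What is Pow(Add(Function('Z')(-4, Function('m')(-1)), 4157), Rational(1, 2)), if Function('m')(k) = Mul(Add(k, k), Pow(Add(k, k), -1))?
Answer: Pow(4155, Rational(1, 2)) ≈ 64.459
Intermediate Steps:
Function('m')(k) = 1 (Function('m')(k) = Mul(Mul(2, k), Pow(Mul(2, k), -1)) = Mul(Mul(2, k), Mul(Rational(1, 2), Pow(k, -1))) = 1)
Function('Z')(t, z) = Add(t, Mul(2, z))
Pow(Add(Function('Z')(-4, Function('m')(-1)), 4157), Rational(1, 2)) = Pow(Add(Add(-4, Mul(2, 1)), 4157), Rational(1, 2)) = Pow(Add(Add(-4, 2), 4157), Rational(1, 2)) = Pow(Add(-2, 4157), Rational(1, 2)) = Pow(4155, Rational(1, 2))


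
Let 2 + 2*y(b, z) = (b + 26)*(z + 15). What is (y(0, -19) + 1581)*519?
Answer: 793032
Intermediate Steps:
y(b, z) = -1 + (15 + z)*(26 + b)/2 (y(b, z) = -1 + ((b + 26)*(z + 15))/2 = -1 + ((26 + b)*(15 + z))/2 = -1 + ((15 + z)*(26 + b))/2 = -1 + (15 + z)*(26 + b)/2)
(y(0, -19) + 1581)*519 = ((194 + 13*(-19) + (15/2)*0 + (1/2)*0*(-19)) + 1581)*519 = ((194 - 247 + 0 + 0) + 1581)*519 = (-53 + 1581)*519 = 1528*519 = 793032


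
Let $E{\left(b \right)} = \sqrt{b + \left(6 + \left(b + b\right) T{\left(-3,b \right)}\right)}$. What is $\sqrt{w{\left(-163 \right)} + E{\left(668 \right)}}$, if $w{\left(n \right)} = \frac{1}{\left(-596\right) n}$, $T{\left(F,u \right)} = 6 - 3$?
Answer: $\frac{\sqrt{24287 + 2359433476 \sqrt{4682}}}{48574} \approx 8.2719$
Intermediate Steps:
$T{\left(F,u \right)} = 3$
$w{\left(n \right)} = - \frac{1}{596 n}$
$E{\left(b \right)} = \sqrt{6 + 7 b}$ ($E{\left(b \right)} = \sqrt{b + \left(6 + \left(b + b\right) 3\right)} = \sqrt{b + \left(6 + 2 b 3\right)} = \sqrt{b + \left(6 + 6 b\right)} = \sqrt{6 + 7 b}$)
$\sqrt{w{\left(-163 \right)} + E{\left(668 \right)}} = \sqrt{- \frac{1}{596 \left(-163\right)} + \sqrt{6 + 7 \cdot 668}} = \sqrt{\left(- \frac{1}{596}\right) \left(- \frac{1}{163}\right) + \sqrt{6 + 4676}} = \sqrt{\frac{1}{97148} + \sqrt{4682}}$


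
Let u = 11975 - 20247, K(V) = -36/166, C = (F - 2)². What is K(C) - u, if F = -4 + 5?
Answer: 686558/83 ≈ 8271.8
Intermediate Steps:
F = 1
C = 1 (C = (1 - 2)² = (-1)² = 1)
K(V) = -18/83 (K(V) = -36*1/166 = -18/83)
u = -8272
K(C) - u = -18/83 - 1*(-8272) = -18/83 + 8272 = 686558/83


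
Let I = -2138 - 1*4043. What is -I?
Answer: 6181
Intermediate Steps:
I = -6181 (I = -2138 - 4043 = -6181)
-I = -1*(-6181) = 6181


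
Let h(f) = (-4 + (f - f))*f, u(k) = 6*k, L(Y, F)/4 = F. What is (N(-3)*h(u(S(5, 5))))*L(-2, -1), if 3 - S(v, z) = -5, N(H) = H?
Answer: -2304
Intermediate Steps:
S(v, z) = 8 (S(v, z) = 3 - 1*(-5) = 3 + 5 = 8)
L(Y, F) = 4*F
h(f) = -4*f (h(f) = (-4 + 0)*f = -4*f)
(N(-3)*h(u(S(5, 5))))*L(-2, -1) = (-(-12)*6*8)*(4*(-1)) = -(-12)*48*(-4) = -3*(-192)*(-4) = 576*(-4) = -2304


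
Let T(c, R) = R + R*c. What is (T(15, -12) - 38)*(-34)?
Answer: 7820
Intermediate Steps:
(T(15, -12) - 38)*(-34) = (-12*(1 + 15) - 38)*(-34) = (-12*16 - 38)*(-34) = (-192 - 38)*(-34) = -230*(-34) = 7820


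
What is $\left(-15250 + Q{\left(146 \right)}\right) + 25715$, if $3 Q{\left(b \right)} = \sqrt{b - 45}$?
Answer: $10465 + \frac{\sqrt{101}}{3} \approx 10468.0$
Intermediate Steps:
$Q{\left(b \right)} = \frac{\sqrt{-45 + b}}{3}$ ($Q{\left(b \right)} = \frac{\sqrt{b - 45}}{3} = \frac{\sqrt{-45 + b}}{3}$)
$\left(-15250 + Q{\left(146 \right)}\right) + 25715 = \left(-15250 + \frac{\sqrt{-45 + 146}}{3}\right) + 25715 = \left(-15250 + \frac{\sqrt{101}}{3}\right) + 25715 = 10465 + \frac{\sqrt{101}}{3}$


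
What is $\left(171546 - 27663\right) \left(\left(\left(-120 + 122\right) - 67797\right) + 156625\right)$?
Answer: $12781126890$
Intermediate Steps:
$\left(171546 - 27663\right) \left(\left(\left(-120 + 122\right) - 67797\right) + 156625\right) = 143883 \left(\left(2 - 67797\right) + 156625\right) = 143883 \left(-67795 + 156625\right) = 143883 \cdot 88830 = 12781126890$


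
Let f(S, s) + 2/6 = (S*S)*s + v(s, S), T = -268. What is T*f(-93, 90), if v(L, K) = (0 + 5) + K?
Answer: -625770620/3 ≈ -2.0859e+8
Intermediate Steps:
v(L, K) = 5 + K
f(S, s) = 14/3 + S + s*S² (f(S, s) = -⅓ + ((S*S)*s + (5 + S)) = -⅓ + (S²*s + (5 + S)) = -⅓ + (s*S² + (5 + S)) = -⅓ + (5 + S + s*S²) = 14/3 + S + s*S²)
T*f(-93, 90) = -268*(14/3 - 93 + 90*(-93)²) = -268*(14/3 - 93 + 90*8649) = -268*(14/3 - 93 + 778410) = -268*2334965/3 = -625770620/3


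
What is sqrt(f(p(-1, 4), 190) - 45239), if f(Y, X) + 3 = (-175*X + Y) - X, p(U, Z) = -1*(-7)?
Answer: 5*I*sqrt(3147) ≈ 280.49*I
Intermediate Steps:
p(U, Z) = 7
f(Y, X) = -3 + Y - 176*X (f(Y, X) = -3 + ((-175*X + Y) - X) = -3 + ((Y - 175*X) - X) = -3 + (Y - 176*X) = -3 + Y - 176*X)
sqrt(f(p(-1, 4), 190) - 45239) = sqrt((-3 + 7 - 176*190) - 45239) = sqrt((-3 + 7 - 33440) - 45239) = sqrt(-33436 - 45239) = sqrt(-78675) = 5*I*sqrt(3147)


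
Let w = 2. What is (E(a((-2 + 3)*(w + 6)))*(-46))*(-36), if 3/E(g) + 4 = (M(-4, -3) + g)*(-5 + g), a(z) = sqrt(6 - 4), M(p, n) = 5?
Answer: -184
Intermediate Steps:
a(z) = sqrt(2)
E(g) = 3/(-4 + (-5 + g)*(5 + g)) (E(g) = 3/(-4 + (5 + g)*(-5 + g)) = 3/(-4 + (-5 + g)*(5 + g)))
(E(a((-2 + 3)*(w + 6)))*(-46))*(-36) = ((3/(-29 + (sqrt(2))**2))*(-46))*(-36) = ((3/(-29 + 2))*(-46))*(-36) = ((3/(-27))*(-46))*(-36) = ((3*(-1/27))*(-46))*(-36) = -1/9*(-46)*(-36) = (46/9)*(-36) = -184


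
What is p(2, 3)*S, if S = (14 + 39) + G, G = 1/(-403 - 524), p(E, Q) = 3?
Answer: 49130/309 ≈ 159.00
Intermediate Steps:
G = -1/927 (G = 1/(-927) = -1/927 ≈ -0.0010787)
S = 49130/927 (S = (14 + 39) - 1/927 = 53 - 1/927 = 49130/927 ≈ 52.999)
p(2, 3)*S = 3*(49130/927) = 49130/309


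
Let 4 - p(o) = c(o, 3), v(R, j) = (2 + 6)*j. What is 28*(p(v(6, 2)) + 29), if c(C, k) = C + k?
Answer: 392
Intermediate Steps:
v(R, j) = 8*j
p(o) = 1 - o (p(o) = 4 - (o + 3) = 4 - (3 + o) = 4 + (-3 - o) = 1 - o)
28*(p(v(6, 2)) + 29) = 28*((1 - 8*2) + 29) = 28*((1 - 1*16) + 29) = 28*((1 - 16) + 29) = 28*(-15 + 29) = 28*14 = 392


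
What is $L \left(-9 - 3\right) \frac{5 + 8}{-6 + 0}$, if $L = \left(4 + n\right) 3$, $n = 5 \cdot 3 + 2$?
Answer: $1638$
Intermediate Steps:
$n = 17$ ($n = 15 + 2 = 17$)
$L = 63$ ($L = \left(4 + 17\right) 3 = 21 \cdot 3 = 63$)
$L \left(-9 - 3\right) \frac{5 + 8}{-6 + 0} = 63 \left(-9 - 3\right) \frac{5 + 8}{-6 + 0} = 63 \left(-12\right) \frac{13}{-6} = - 756 \cdot 13 \left(- \frac{1}{6}\right) = \left(-756\right) \left(- \frac{13}{6}\right) = 1638$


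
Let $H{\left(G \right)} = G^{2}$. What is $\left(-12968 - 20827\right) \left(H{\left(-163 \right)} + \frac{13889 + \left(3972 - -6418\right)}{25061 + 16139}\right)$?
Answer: $- \frac{7398854786961}{8240} \approx -8.9792 \cdot 10^{8}$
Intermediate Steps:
$\left(-12968 - 20827\right) \left(H{\left(-163 \right)} + \frac{13889 + \left(3972 - -6418\right)}{25061 + 16139}\right) = \left(-12968 - 20827\right) \left(\left(-163\right)^{2} + \frac{13889 + \left(3972 - -6418\right)}{25061 + 16139}\right) = - 33795 \left(26569 + \frac{13889 + \left(3972 + 6418\right)}{41200}\right) = - 33795 \left(26569 + \left(13889 + 10390\right) \frac{1}{41200}\right) = - 33795 \left(26569 + 24279 \cdot \frac{1}{41200}\right) = - 33795 \left(26569 + \frac{24279}{41200}\right) = \left(-33795\right) \frac{1094667079}{41200} = - \frac{7398854786961}{8240}$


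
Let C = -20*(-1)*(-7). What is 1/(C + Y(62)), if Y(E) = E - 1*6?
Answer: -1/84 ≈ -0.011905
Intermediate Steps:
Y(E) = -6 + E (Y(E) = E - 6 = -6 + E)
C = -140 (C = 20*(-7) = -140)
1/(C + Y(62)) = 1/(-140 + (-6 + 62)) = 1/(-140 + 56) = 1/(-84) = -1/84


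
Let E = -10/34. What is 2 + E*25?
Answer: -91/17 ≈ -5.3529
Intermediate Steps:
E = -5/17 (E = -10*1/34 = -5/17 ≈ -0.29412)
2 + E*25 = 2 - 5/17*25 = 2 - 125/17 = -91/17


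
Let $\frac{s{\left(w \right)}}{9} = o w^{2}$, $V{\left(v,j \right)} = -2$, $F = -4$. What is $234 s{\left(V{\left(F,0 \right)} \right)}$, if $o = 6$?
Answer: $50544$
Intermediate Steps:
$s{\left(w \right)} = 54 w^{2}$ ($s{\left(w \right)} = 9 \cdot 6 w^{2} = 54 w^{2}$)
$234 s{\left(V{\left(F,0 \right)} \right)} = 234 \cdot 54 \left(-2\right)^{2} = 234 \cdot 54 \cdot 4 = 234 \cdot 216 = 50544$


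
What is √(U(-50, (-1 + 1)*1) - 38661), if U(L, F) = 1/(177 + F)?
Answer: 2*I*√302802573/177 ≈ 196.62*I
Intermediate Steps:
√(U(-50, (-1 + 1)*1) - 38661) = √(1/(177 + (-1 + 1)*1) - 38661) = √(1/(177 + 0*1) - 38661) = √(1/(177 + 0) - 38661) = √(1/177 - 38661) = √(-6842996/177) = 2*I*√302802573/177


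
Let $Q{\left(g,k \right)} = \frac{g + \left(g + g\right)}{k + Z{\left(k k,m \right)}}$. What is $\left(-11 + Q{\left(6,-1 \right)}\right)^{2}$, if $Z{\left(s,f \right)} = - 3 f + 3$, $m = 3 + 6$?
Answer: $\frac{85849}{625} \approx 137.36$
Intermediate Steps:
$m = 9$
$Z{\left(s,f \right)} = 3 - 3 f$
$Q{\left(g,k \right)} = \frac{3 g}{-24 + k}$ ($Q{\left(g,k \right)} = \frac{g + \left(g + g\right)}{k + \left(3 - 27\right)} = \frac{g + 2 g}{k + \left(3 - 27\right)} = \frac{3 g}{k - 24} = \frac{3 g}{-24 + k}$)
$\left(-11 + Q{\left(6,-1 \right)}\right)^{2} = \left(-11 + 3 \cdot 6 \frac{1}{-24 - 1}\right)^{2} = \left(-11 + 3 \cdot 6 \frac{1}{-25}\right)^{2} = \left(-11 + 3 \cdot 6 \left(- \frac{1}{25}\right)\right)^{2} = \left(-11 - \frac{18}{25}\right)^{2} = \left(- \frac{293}{25}\right)^{2} = \frac{85849}{625}$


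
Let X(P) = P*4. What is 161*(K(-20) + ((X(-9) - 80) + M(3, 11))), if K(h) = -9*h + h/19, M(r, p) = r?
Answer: 201733/19 ≈ 10618.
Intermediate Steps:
X(P) = 4*P
K(h) = -170*h/19 (K(h) = -9*h + h*(1/19) = -9*h + h/19 = -170*h/19)
161*(K(-20) + ((X(-9) - 80) + M(3, 11))) = 161*(-170/19*(-20) + ((4*(-9) - 80) + 3)) = 161*(3400/19 + ((-36 - 80) + 3)) = 161*(3400/19 + (-116 + 3)) = 161*(3400/19 - 113) = 161*(1253/19) = 201733/19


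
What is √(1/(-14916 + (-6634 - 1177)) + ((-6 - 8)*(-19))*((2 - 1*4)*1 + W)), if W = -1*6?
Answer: 3*I*√122127466271/22727 ≈ 46.13*I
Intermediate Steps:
W = -6
√(1/(-14916 + (-6634 - 1177)) + ((-6 - 8)*(-19))*((2 - 1*4)*1 + W)) = √(1/(-14916 + (-6634 - 1177)) + ((-6 - 8)*(-19))*((2 - 1*4)*1 - 6)) = √(1/(-14916 - 7811) + (-14*(-19))*((2 - 4)*1 - 6)) = √(1/(-22727) + 266*(-2*1 - 6)) = √(-1/22727 + 266*(-2 - 6)) = √(-1/22727 + 266*(-8)) = √(-1/22727 - 2128) = √(-48363057/22727) = 3*I*√122127466271/22727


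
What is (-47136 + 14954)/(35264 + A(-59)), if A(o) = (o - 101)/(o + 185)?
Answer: -1013733/1110776 ≈ -0.91263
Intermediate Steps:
A(o) = (-101 + o)/(185 + o)
(-47136 + 14954)/(35264 + A(-59)) = (-47136 + 14954)/(35264 + (-101 - 59)/(185 - 59)) = -32182/(35264 - 160/126) = -32182/(35264 + (1/126)*(-160)) = -32182/(35264 - 80/63) = -32182/2221552/63 = -32182*63/2221552 = -1013733/1110776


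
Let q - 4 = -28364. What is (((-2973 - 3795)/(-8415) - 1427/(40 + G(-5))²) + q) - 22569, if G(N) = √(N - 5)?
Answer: (-761885808*√10 + 15142747283*I)/(1870*(-159*I + 8*√10)) ≈ -50929.0 + 0.13927*I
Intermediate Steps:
G(N) = √(-5 + N)
q = -28360 (q = 4 - 28364 = -28360)
(((-2973 - 3795)/(-8415) - 1427/(40 + G(-5))²) + q) - 22569 = (((-2973 - 3795)/(-8415) - 1427/(40 + √(-5 - 5))²) - 28360) - 22569 = ((-6768*(-1/8415) - 1427/(40 + √(-10))²) - 28360) - 22569 = ((752/935 - 1427/(40 + I*√10)²) - 28360) - 22569 = (-26515848/935 - 1427/(40 + I*√10)²) - 22569 = -47617863/935 - 1427/(40 + I*√10)²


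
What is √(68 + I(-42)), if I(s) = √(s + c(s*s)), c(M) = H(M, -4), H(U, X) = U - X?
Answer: √(68 + √1726) ≈ 10.466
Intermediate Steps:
c(M) = 4 + M (c(M) = M - 1*(-4) = M + 4 = 4 + M)
I(s) = √(4 + s + s²) (I(s) = √(s + (4 + s*s)) = √(s + (4 + s²)) = √(4 + s + s²))
√(68 + I(-42)) = √(68 + √(4 - 42 + (-42)²)) = √(68 + √(4 - 42 + 1764)) = √(68 + √1726)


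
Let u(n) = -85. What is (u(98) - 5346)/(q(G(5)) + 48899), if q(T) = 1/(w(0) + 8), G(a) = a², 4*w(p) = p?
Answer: -43448/391193 ≈ -0.11107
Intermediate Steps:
w(p) = p/4
q(T) = ⅛ (q(T) = 1/((¼)*0 + 8) = 1/(0 + 8) = 1/8 = ⅛)
(u(98) - 5346)/(q(G(5)) + 48899) = (-85 - 5346)/(⅛ + 48899) = -5431/391193/8 = -5431*8/391193 = -43448/391193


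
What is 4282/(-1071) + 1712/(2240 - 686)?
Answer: -114778/39627 ≈ -2.8965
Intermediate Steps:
4282/(-1071) + 1712/(2240 - 686) = 4282*(-1/1071) + 1712/1554 = -4282/1071 + 1712*(1/1554) = -4282/1071 + 856/777 = -114778/39627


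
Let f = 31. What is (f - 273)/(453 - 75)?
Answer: -121/189 ≈ -0.64021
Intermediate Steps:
(f - 273)/(453 - 75) = (31 - 273)/(453 - 75) = -242/378 = -242*1/378 = -121/189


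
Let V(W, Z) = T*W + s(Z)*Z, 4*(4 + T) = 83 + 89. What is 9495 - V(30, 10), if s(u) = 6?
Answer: 8265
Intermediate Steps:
T = 39 (T = -4 + (83 + 89)/4 = -4 + (1/4)*172 = -4 + 43 = 39)
V(W, Z) = 6*Z + 39*W (V(W, Z) = 39*W + 6*Z = 6*Z + 39*W)
9495 - V(30, 10) = 9495 - (6*10 + 39*30) = 9495 - (60 + 1170) = 9495 - 1*1230 = 9495 - 1230 = 8265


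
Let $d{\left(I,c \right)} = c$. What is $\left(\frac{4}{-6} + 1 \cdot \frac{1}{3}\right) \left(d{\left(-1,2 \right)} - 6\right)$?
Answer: $\frac{4}{3} \approx 1.3333$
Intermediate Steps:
$\left(\frac{4}{-6} + 1 \cdot \frac{1}{3}\right) \left(d{\left(-1,2 \right)} - 6\right) = \left(\frac{4}{-6} + 1 \cdot \frac{1}{3}\right) \left(2 - 6\right) = \left(4 \left(- \frac{1}{6}\right) + 1 \cdot \frac{1}{3}\right) \left(-4\right) = \left(- \frac{2}{3} + \frac{1}{3}\right) \left(-4\right) = \left(- \frac{1}{3}\right) \left(-4\right) = \frac{4}{3}$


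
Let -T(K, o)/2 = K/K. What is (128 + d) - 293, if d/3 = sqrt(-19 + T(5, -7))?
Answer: -165 + 3*I*sqrt(21) ≈ -165.0 + 13.748*I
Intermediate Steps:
T(K, o) = -2 (T(K, o) = -2*K/K = -2*1 = -2)
d = 3*I*sqrt(21) (d = 3*sqrt(-19 - 2) = 3*sqrt(-21) = 3*(I*sqrt(21)) = 3*I*sqrt(21) ≈ 13.748*I)
(128 + d) - 293 = (128 + 3*I*sqrt(21)) - 293 = -165 + 3*I*sqrt(21)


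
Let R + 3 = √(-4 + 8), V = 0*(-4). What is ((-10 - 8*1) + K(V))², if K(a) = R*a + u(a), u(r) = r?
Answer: 324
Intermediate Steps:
V = 0
R = -1 (R = -3 + √(-4 + 8) = -3 + √4 = -3 + 2 = -1)
K(a) = 0 (K(a) = -a + a = 0)
((-10 - 8*1) + K(V))² = ((-10 - 8*1) + 0)² = ((-10 - 8) + 0)² = (-18 + 0)² = (-18)² = 324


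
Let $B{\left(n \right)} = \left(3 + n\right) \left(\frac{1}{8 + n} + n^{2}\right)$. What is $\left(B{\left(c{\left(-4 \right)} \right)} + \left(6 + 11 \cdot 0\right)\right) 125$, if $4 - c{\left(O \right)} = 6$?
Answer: $\frac{7625}{6} \approx 1270.8$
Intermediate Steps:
$c{\left(O \right)} = -2$ ($c{\left(O \right)} = 4 - 6 = -2$)
$B{\left(n \right)} = \left(3 + n\right) \left(n^{2} + \frac{1}{8 + n}\right)$
$\left(B{\left(c{\left(-4 \right)} \right)} + \left(6 + 11 \cdot 0\right)\right) 125 = \left(\frac{3 - 2 + \left(-2\right)^{4} + 11 \left(-2\right)^{3} + 24 \left(-2\right)^{2}}{8 - 2} + \left(6 + 11 \cdot 0\right)\right) 125 = \left(\frac{3 - 2 + 16 + 11 \left(-8\right) + 24 \cdot 4}{6} + \left(6 + 0\right)\right) 125 = \left(\frac{3 - 2 + 16 - 88 + 96}{6} + 6\right) 125 = \left(\frac{1}{6} \cdot 25 + 6\right) 125 = \left(\frac{25}{6} + 6\right) 125 = \frac{61}{6} \cdot 125 = \frac{7625}{6}$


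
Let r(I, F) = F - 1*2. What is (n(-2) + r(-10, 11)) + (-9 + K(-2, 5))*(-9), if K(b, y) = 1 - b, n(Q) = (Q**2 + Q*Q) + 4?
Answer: 75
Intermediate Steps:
r(I, F) = -2 + F (r(I, F) = F - 2 = -2 + F)
n(Q) = 4 + 2*Q**2 (n(Q) = (Q**2 + Q**2) + 4 = 2*Q**2 + 4 = 4 + 2*Q**2)
(n(-2) + r(-10, 11)) + (-9 + K(-2, 5))*(-9) = ((4 + 2*(-2)**2) + (-2 + 11)) + (-9 + (1 - 1*(-2)))*(-9) = ((4 + 2*4) + 9) + (-9 + (1 + 2))*(-9) = ((4 + 8) + 9) + (-9 + 3)*(-9) = (12 + 9) - 6*(-9) = 21 + 54 = 75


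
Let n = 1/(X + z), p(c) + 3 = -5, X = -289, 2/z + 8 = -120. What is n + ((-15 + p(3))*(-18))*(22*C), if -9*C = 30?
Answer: -561568984/18497 ≈ -30360.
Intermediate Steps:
C = -10/3 (C = -1/9*30 = -10/3 ≈ -3.3333)
z = -1/64 (z = 2/(-8 - 120) = 2/(-128) = 2*(-1/128) = -1/64 ≈ -0.015625)
p(c) = -8 (p(c) = -3 - 5 = -8)
n = -64/18497 (n = 1/(-289 - 1/64) = 1/(-18497/64) = -64/18497 ≈ -0.0034600)
n + ((-15 + p(3))*(-18))*(22*C) = -64/18497 + ((-15 - 8)*(-18))*(22*(-10/3)) = -64/18497 - 23*(-18)*(-220/3) = -64/18497 + 414*(-220/3) = -64/18497 - 30360 = -561568984/18497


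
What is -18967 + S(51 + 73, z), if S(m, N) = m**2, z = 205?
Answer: -3591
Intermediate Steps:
-18967 + S(51 + 73, z) = -18967 + (51 + 73)**2 = -18967 + 124**2 = -18967 + 15376 = -3591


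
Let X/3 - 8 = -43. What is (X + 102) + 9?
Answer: 6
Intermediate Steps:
X = -105 (X = 24 + 3*(-43) = 24 - 129 = -105)
(X + 102) + 9 = (-105 + 102) + 9 = -3 + 9 = 6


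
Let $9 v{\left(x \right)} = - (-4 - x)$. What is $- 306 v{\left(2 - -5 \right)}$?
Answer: $-374$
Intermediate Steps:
$v{\left(x \right)} = \frac{4}{9} + \frac{x}{9}$ ($v{\left(x \right)} = \frac{\left(-1\right) \left(-4 - x\right)}{9} = \frac{4 + x}{9} = \frac{4}{9} + \frac{x}{9}$)
$- 306 v{\left(2 - -5 \right)} = - 306 \left(\frac{4}{9} + \frac{2 - -5}{9}\right) = - 306 \left(\frac{4}{9} + \frac{2 + 5}{9}\right) = - 306 \left(\frac{4}{9} + \frac{1}{9} \cdot 7\right) = - 306 \left(\frac{4}{9} + \frac{7}{9}\right) = \left(-306\right) \frac{11}{9} = -374$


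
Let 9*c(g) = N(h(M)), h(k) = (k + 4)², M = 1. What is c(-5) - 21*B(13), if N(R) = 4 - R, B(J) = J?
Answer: -826/3 ≈ -275.33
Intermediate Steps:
h(k) = (4 + k)²
c(g) = -7/3 (c(g) = (4 - (4 + 1)²)/9 = (4 - 1*5²)/9 = (4 - 1*25)/9 = (4 - 25)/9 = (⅑)*(-21) = -7/3)
c(-5) - 21*B(13) = -7/3 - 21*13 = -7/3 - 273 = -826/3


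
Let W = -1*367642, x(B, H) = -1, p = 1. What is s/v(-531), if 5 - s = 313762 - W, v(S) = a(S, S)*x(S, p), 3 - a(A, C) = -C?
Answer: -227133/176 ≈ -1290.5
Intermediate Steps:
W = -367642
a(A, C) = 3 + C (a(A, C) = 3 - (-1)*C = 3 + C)
v(S) = -3 - S (v(S) = (3 + S)*(-1) = -3 - S)
s = -681399 (s = 5 - (313762 - 1*(-367642)) = 5 - (313762 + 367642) = 5 - 1*681404 = 5 - 681404 = -681399)
s/v(-531) = -681399/(-3 - 1*(-531)) = -681399/(-3 + 531) = -681399/528 = -681399*1/528 = -227133/176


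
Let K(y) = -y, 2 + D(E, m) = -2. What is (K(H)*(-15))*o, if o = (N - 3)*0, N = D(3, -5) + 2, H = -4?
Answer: 0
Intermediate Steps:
D(E, m) = -4 (D(E, m) = -2 - 2 = -4)
N = -2 (N = -4 + 2 = -2)
o = 0 (o = (-2 - 3)*0 = -5*0 = 0)
(K(H)*(-15))*o = (-1*(-4)*(-15))*0 = (4*(-15))*0 = -60*0 = 0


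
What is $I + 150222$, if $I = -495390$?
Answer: $-345168$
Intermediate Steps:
$I + 150222 = -495390 + 150222 = -345168$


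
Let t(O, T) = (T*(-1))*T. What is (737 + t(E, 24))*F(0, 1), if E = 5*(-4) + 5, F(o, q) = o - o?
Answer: 0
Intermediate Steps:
F(o, q) = 0
E = -15 (E = -20 + 5 = -15)
t(O, T) = -T² (t(O, T) = (-T)*T = -T²)
(737 + t(E, 24))*F(0, 1) = (737 - 1*24²)*0 = (737 - 1*576)*0 = (737 - 576)*0 = 161*0 = 0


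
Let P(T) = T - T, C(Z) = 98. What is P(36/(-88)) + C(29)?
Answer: 98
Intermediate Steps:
P(T) = 0
P(36/(-88)) + C(29) = 0 + 98 = 98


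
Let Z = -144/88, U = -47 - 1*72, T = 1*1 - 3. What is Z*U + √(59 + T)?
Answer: 2142/11 + √57 ≈ 202.28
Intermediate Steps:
T = -2 (T = 1 - 3 = -2)
U = -119 (U = -47 - 72 = -119)
Z = -18/11 (Z = -144*1/88 = -18/11 ≈ -1.6364)
Z*U + √(59 + T) = -18/11*(-119) + √(59 - 2) = 2142/11 + √57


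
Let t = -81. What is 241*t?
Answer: -19521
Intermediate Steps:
241*t = 241*(-81) = -19521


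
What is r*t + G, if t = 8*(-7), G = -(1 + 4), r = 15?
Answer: -845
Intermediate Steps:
G = -5 (G = -1*5 = -5)
t = -56
r*t + G = 15*(-56) - 5 = -840 - 5 = -845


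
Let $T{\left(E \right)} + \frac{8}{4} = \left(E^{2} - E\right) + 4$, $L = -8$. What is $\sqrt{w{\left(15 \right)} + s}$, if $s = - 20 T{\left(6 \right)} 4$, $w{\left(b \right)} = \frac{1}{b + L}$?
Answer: $\frac{3 i \sqrt{13937}}{7} \approx 50.595 i$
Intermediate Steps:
$T{\left(E \right)} = 2 + E^{2} - E$ ($T{\left(E \right)} = -2 + \left(\left(E^{2} - E\right) + 4\right) = -2 + \left(4 + E^{2} - E\right) = 2 + E^{2} - E$)
$w{\left(b \right)} = \frac{1}{-8 + b}$ ($w{\left(b \right)} = \frac{1}{b - 8} = \frac{1}{-8 + b}$)
$s = -2560$ ($s = - 20 \left(2 + 6^{2} - 6\right) 4 = - 20 \left(2 + 36 - 6\right) 4 = - 20 \cdot 32 \cdot 4 = \left(-20\right) 128 = -2560$)
$\sqrt{w{\left(15 \right)} + s} = \sqrt{\frac{1}{-8 + 15} - 2560} = \sqrt{\frac{1}{7} - 2560} = \sqrt{- \frac{17919}{7}} = \frac{3 i \sqrt{13937}}{7}$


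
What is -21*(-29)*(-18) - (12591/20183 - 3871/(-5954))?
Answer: -1317452053091/120169582 ≈ -10963.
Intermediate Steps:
-21*(-29)*(-18) - (12591/20183 - 3871/(-5954)) = 609*(-18) - (12591*(1/20183) - 3871*(-1/5954)) = -10962 - (12591/20183 + 3871/5954) = -10962 - 1*153095207/120169582 = -10962 - 153095207/120169582 = -1317452053091/120169582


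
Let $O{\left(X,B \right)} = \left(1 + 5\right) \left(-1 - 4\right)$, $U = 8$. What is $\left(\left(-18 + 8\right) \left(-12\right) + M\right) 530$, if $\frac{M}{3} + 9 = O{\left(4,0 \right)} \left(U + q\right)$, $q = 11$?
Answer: $-857010$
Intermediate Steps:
$O{\left(X,B \right)} = -30$ ($O{\left(X,B \right)} = 6 \left(-5\right) = -30$)
$M = -1737$ ($M = -27 + 3 \left(- 30 \left(8 + 11\right)\right) = -27 + 3 \left(\left(-30\right) 19\right) = -27 + 3 \left(-570\right) = -27 - 1710 = -1737$)
$\left(\left(-18 + 8\right) \left(-12\right) + M\right) 530 = \left(\left(-18 + 8\right) \left(-12\right) - 1737\right) 530 = \left(\left(-10\right) \left(-12\right) - 1737\right) 530 = \left(120 - 1737\right) 530 = \left(-1617\right) 530 = -857010$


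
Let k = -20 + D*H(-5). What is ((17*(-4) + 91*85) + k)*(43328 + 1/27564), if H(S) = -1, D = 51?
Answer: 755987464569/2297 ≈ 3.2912e+8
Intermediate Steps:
k = -71 (k = -20 + 51*(-1) = -20 - 51 = -71)
((17*(-4) + 91*85) + k)*(43328 + 1/27564) = ((17*(-4) + 91*85) - 71)*(43328 + 1/27564) = ((-68 + 7735) - 71)*(43328 + 1/27564) = (7667 - 71)*(1194292993/27564) = 7596*(1194292993/27564) = 755987464569/2297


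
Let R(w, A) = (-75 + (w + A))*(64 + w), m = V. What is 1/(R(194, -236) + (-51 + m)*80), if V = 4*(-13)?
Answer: -1/38426 ≈ -2.6024e-5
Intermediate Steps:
V = -52
m = -52
R(w, A) = (64 + w)*(-75 + A + w) (R(w, A) = (-75 + (A + w))*(64 + w) = (-75 + A + w)*(64 + w) = (64 + w)*(-75 + A + w))
1/(R(194, -236) + (-51 + m)*80) = 1/((-4800 + 194**2 - 11*194 + 64*(-236) - 236*194) + (-51 - 52)*80) = 1/((-4800 + 37636 - 2134 - 15104 - 45784) - 103*80) = 1/(-30186 - 8240) = 1/(-38426) = -1/38426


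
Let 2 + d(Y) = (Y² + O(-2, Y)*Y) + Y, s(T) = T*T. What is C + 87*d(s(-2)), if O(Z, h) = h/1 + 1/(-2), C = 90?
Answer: 2874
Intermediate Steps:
s(T) = T²
O(Z, h) = -½ + h (O(Z, h) = h*1 + 1*(-½) = h - ½ = -½ + h)
d(Y) = -2 + Y + Y² + Y*(-½ + Y) (d(Y) = -2 + ((Y² + (-½ + Y)*Y) + Y) = -2 + ((Y² + Y*(-½ + Y)) + Y) = -2 + (Y + Y² + Y*(-½ + Y)) = -2 + Y + Y² + Y*(-½ + Y))
C + 87*d(s(-2)) = 90 + 87*(-2 + (½)*(-2)² + 2*((-2)²)²) = 90 + 87*(-2 + (½)*4 + 2*4²) = 90 + 87*(-2 + 2 + 2*16) = 90 + 87*(-2 + 2 + 32) = 90 + 87*32 = 90 + 2784 = 2874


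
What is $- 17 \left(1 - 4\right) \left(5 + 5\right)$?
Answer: $510$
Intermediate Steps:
$- 17 \left(1 - 4\right) \left(5 + 5\right) = - 17 \left(\left(-3\right) 10\right) = \left(-17\right) \left(-30\right) = 510$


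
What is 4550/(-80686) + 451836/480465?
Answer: 1903929097/2153711055 ≈ 0.88402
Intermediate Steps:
4550/(-80686) + 451836/480465 = 4550*(-1/80686) + 451836*(1/480465) = -2275/40343 + 50204/53385 = 1903929097/2153711055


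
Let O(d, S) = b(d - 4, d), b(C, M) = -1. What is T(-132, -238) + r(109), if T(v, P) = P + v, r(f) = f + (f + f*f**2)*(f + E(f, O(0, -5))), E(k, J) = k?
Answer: 282339823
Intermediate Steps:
O(d, S) = -1
r(f) = f + 2*f*(f + f**3) (r(f) = f + (f + f*f**2)*(f + f) = f + (f + f**3)*(2*f) = f + 2*f*(f + f**3))
T(-132, -238) + r(109) = (-238 - 132) + 109*(1 + 2*109 + 2*109**3) = -370 + 109*(1 + 218 + 2*1295029) = -370 + 109*(1 + 218 + 2590058) = -370 + 109*2590277 = -370 + 282340193 = 282339823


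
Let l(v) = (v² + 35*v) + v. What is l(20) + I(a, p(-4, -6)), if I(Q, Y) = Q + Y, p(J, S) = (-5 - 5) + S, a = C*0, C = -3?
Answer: 1104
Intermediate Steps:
l(v) = v² + 36*v
a = 0 (a = -3*0 = 0)
p(J, S) = -10 + S
l(20) + I(a, p(-4, -6)) = 20*(36 + 20) + (0 + (-10 - 6)) = 20*56 + (0 - 16) = 1120 - 16 = 1104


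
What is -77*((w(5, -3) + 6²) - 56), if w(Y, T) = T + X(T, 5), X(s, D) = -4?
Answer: 2079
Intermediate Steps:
w(Y, T) = -4 + T (w(Y, T) = T - 4 = -4 + T)
-77*((w(5, -3) + 6²) - 56) = -77*(((-4 - 3) + 6²) - 56) = -77*((-7 + 36) - 56) = -77*(29 - 56) = -77*(-27) = 2079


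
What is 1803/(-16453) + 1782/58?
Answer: 14607336/477137 ≈ 30.615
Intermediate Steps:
1803/(-16453) + 1782/58 = 1803*(-1/16453) + 1782*(1/58) = -1803/16453 + 891/29 = 14607336/477137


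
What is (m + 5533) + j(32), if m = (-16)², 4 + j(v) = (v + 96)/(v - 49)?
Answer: 98217/17 ≈ 5777.5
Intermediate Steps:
j(v) = -4 + (96 + v)/(-49 + v) (j(v) = -4 + (v + 96)/(v - 49) = -4 + (96 + v)/(-49 + v))
m = 256
(m + 5533) + j(32) = (256 + 5533) + (292 - 3*32)/(-49 + 32) = 5789 + (292 - 96)/(-17) = 5789 - 1/17*196 = 5789 - 196/17 = 98217/17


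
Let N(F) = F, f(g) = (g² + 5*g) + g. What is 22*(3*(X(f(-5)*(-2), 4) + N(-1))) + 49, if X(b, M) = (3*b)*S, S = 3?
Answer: 5923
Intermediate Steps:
f(g) = g² + 6*g
X(b, M) = 9*b (X(b, M) = (3*b)*3 = 9*b)
22*(3*(X(f(-5)*(-2), 4) + N(-1))) + 49 = 22*(3*(9*(-5*(6 - 5)*(-2)) - 1)) + 49 = 22*(3*(9*(-5*1*(-2)) - 1)) + 49 = 22*(3*(9*(-5*(-2)) - 1)) + 49 = 22*(3*(9*10 - 1)) + 49 = 22*(3*(90 - 1)) + 49 = 22*(3*89) + 49 = 22*267 + 49 = 5874 + 49 = 5923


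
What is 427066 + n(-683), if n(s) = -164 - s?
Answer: 427585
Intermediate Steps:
427066 + n(-683) = 427066 + (-164 - 1*(-683)) = 427066 + (-164 + 683) = 427066 + 519 = 427585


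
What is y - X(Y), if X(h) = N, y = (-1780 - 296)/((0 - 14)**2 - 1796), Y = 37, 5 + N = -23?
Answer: 11719/400 ≈ 29.297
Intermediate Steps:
N = -28 (N = -5 - 23 = -28)
y = 519/400 (y = -2076/((-14)**2 - 1796) = -2076/(196 - 1796) = -2076/(-1600) = -2076*(-1/1600) = 519/400 ≈ 1.2975)
X(h) = -28
y - X(Y) = 519/400 - 1*(-28) = 519/400 + 28 = 11719/400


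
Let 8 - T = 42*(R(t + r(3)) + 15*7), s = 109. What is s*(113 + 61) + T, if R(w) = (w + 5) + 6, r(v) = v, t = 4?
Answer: 13808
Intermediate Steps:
R(w) = 11 + w (R(w) = (5 + w) + 6 = 11 + w)
T = -5158 (T = 8 - 42*((11 + (4 + 3)) + 15*7) = 8 - 42*((11 + 7) + 105) = 8 - 42*(18 + 105) = 8 - 42*123 = 8 - 1*5166 = 8 - 5166 = -5158)
s*(113 + 61) + T = 109*(113 + 61) - 5158 = 109*174 - 5158 = 18966 - 5158 = 13808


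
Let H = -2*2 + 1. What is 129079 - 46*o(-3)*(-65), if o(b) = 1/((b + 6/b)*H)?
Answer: 387835/3 ≈ 1.2928e+5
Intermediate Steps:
H = -3 (H = -4 + 1 = -3)
o(b) = -1/(3*(b + 6/b)) (o(b) = 1/((b + 6/b)*(-3)) = -1/3/(b + 6/b) = -1/(3*(b + 6/b)))
129079 - 46*o(-3)*(-65) = 129079 - (-46)*(-3)/(18 + 3*(-3)**2)*(-65) = 129079 - (-46)*(-3)/(18 + 3*9)*(-65) = 129079 - (-46)*(-3)/(18 + 27)*(-65) = 129079 - (-46)*(-3)/45*(-65) = 129079 - 46*1/15*(-65) = 129079 - 46/15*(-65) = 129079 + 598/3 = 387835/3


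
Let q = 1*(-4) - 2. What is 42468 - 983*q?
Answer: 48366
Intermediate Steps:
q = -6 (q = -4 - 2 = -6)
42468 - 983*q = 42468 - 983*(-6) = 42468 + 5898 = 48366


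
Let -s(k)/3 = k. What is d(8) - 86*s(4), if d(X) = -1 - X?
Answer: 1023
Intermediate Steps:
s(k) = -3*k
d(8) - 86*s(4) = (-1 - 1*8) - (-258)*4 = (-1 - 8) - 86*(-12) = -9 + 1032 = 1023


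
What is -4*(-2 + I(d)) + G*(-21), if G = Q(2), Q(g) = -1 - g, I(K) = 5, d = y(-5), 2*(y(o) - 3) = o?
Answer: 51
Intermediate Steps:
y(o) = 3 + o/2
d = ½ (d = 3 + (½)*(-5) = 3 - 5/2 = ½ ≈ 0.50000)
G = -3 (G = -1 - 1*2 = -1 - 2 = -3)
-4*(-2 + I(d)) + G*(-21) = -4*(-2 + 5) - 3*(-21) = -4*3 + 63 = -12 + 63 = 51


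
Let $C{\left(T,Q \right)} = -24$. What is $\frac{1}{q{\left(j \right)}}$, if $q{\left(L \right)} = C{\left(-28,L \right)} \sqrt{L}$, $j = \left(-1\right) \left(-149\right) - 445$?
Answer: $\frac{i \sqrt{74}}{3552} \approx 0.0024218 i$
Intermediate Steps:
$j = -296$ ($j = 149 - 445 = -296$)
$q{\left(L \right)} = - 24 \sqrt{L}$
$\frac{1}{q{\left(j \right)}} = \frac{1}{\left(-24\right) \sqrt{-296}} = \frac{1}{\left(-24\right) 2 i \sqrt{74}} = \frac{1}{\left(-48\right) i \sqrt{74}} = \frac{i \sqrt{74}}{3552}$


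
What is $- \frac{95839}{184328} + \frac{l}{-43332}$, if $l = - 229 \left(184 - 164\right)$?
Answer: $- \frac{827168327}{1996825224} \approx -0.41424$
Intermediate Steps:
$l = -4580$ ($l = \left(-229\right) 20 = -4580$)
$- \frac{95839}{184328} + \frac{l}{-43332} = - \frac{95839}{184328} - \frac{4580}{-43332} = \left(-95839\right) \frac{1}{184328} - - \frac{1145}{10833} = - \frac{95839}{184328} + \frac{1145}{10833} = - \frac{827168327}{1996825224}$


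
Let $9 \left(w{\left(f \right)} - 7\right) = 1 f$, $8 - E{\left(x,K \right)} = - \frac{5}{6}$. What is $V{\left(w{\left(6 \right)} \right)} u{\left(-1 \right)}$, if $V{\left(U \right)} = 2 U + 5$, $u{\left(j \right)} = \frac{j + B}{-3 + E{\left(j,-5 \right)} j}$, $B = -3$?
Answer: $\frac{488}{71} \approx 6.8732$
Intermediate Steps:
$E{\left(x,K \right)} = \frac{53}{6}$ ($E{\left(x,K \right)} = 8 - - \frac{5}{6} = 8 + \frac{5}{6} = \frac{53}{6}$)
$w{\left(f \right)} = 7 + \frac{f}{9}$ ($w{\left(f \right)} = 7 + \frac{1 f}{9} = 7 + \frac{f}{9}$)
$u{\left(j \right)} = \frac{-3 + j}{-3 + \frac{53 j}{6}}$ ($u{\left(j \right)} = \frac{j - 3}{-3 + \frac{53 j}{6}} = \frac{-3 + j}{-3 + \frac{53 j}{6}}$)
$V{\left(U \right)} = 5 + 2 U$
$V{\left(w{\left(6 \right)} \right)} u{\left(-1 \right)} = \left(5 + 2 \left(7 + \frac{1}{9} \cdot 6\right)\right) \frac{6 \left(-3 - 1\right)}{-18 + 53 \left(-1\right)} = \left(5 + 2 \left(7 + \frac{2}{3}\right)\right) 6 \frac{1}{-18 - 53} \left(-4\right) = \left(5 + 2 \cdot \frac{23}{3}\right) 6 \frac{1}{-71} \left(-4\right) = \left(5 + \frac{46}{3}\right) 6 \left(- \frac{1}{71}\right) \left(-4\right) = \frac{61}{3} \cdot \frac{24}{71} = \frac{488}{71}$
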